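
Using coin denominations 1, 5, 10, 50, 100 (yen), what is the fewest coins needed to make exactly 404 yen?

8

Use the largest denomination that fits, subtract, and repeat.
404 = 4×100 + 4×1
Total coins = 4 + 4 = 8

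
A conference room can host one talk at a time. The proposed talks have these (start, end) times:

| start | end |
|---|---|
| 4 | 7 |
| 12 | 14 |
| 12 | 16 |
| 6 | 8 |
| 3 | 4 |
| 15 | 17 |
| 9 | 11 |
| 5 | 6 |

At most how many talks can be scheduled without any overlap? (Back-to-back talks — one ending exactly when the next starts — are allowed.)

Sorted by end: (3,4)  (5,6)  (4,7)  (6,8)  (9,11)  (12,14)  (12,16)  (15,17)
take (3,4); take (5,6); skip (4,7); take (6,8); take (9,11); take (12,14); take (15,17).
Selected 6 talks.

6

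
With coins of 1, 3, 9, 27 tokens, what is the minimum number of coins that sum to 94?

Use the largest denomination that fits, subtract, and repeat.
94 − 3×27→13 − 1×9→4 − 1×3→1 − 1×1→0
Total coins = 3 + 1 + 1 + 1 = 6

6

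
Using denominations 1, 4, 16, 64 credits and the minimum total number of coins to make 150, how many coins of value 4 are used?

150 = 2×64 + 1×16 + 1×4 + 2×1
Count of 4: 1

1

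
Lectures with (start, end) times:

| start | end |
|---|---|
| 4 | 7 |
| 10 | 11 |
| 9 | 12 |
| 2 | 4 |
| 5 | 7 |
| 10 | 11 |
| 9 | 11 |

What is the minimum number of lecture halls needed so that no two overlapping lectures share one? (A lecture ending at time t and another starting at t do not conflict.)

starts: [2, 4, 5, 9, 9, 10, 10]
ends:   [4, 7, 7, 11, 11, 11, 12]
s2→1 e4→0 s4→1 s5→2 e7→1 e7→0 s9→1 s9→2 s10→3 s10→4  — peak 4.

4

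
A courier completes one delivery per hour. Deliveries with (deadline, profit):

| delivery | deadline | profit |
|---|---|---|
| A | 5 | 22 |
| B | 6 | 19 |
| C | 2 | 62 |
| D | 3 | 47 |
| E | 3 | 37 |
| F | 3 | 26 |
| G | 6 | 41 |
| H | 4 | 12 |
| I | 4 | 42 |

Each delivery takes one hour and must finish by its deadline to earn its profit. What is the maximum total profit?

251

By profit: C(d2,62), D(d3,47), I(d4,42), G(d6,41), E(d3,37), F(d3,26), A(d5,22), B(d6,19), H(d4,12)
C→slot 2; D→slot 3; I→slot 4; G→slot 6; E→slot 1; F skipped; A→slot 5; B skipped; H skipped.
Profit = 37 + 62 + 47 + 42 + 22 + 41 = 251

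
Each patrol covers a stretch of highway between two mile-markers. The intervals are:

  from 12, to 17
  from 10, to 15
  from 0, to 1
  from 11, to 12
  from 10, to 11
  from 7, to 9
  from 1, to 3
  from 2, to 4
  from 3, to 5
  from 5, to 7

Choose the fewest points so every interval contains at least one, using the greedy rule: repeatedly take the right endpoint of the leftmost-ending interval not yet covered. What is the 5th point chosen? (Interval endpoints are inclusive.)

Sort by right endpoint; whenever an interval is uncovered, place a point at its right end.
Sorted: [0,1] [1,3] [2,4] [3,5] [5,7] [7,9] [10,11] [11,12] [10,15] [12,17]
{[0,1],[1,3]} hit by 1; {[2,4],[3,5]} hit by 4; {[5,7],[7,9]} hit by 7; {[10,11],[11,12],[10,15]} hit by 11; {[12,17]} hit by 17.
Points: 1, 4, 7, 11, 17 (5 total).

17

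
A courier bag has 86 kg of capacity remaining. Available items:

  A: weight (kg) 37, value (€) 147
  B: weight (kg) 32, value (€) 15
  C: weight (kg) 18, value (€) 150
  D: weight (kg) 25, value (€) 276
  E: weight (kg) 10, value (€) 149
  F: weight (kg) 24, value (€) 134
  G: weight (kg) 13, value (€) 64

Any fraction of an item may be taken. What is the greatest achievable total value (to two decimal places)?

753.31

Greedy by value/weight ratio, highest first.
Order: E (149/10=14.90) > D (276/25=11.04) > C (150/18=8.33) > F (134/24=5.58) > G (64/13=4.92) > A (147/37=3.97) > B (15/32=0.47)
Fill: take E (10 @ 149) → take D (25 @ 276) → take C (18 @ 150) → take F (24 @ 134) → take 9/13 of G → 44.31; 86/86 used.
Total value = 753.31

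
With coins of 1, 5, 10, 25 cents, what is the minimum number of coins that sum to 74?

8

74 = 2×25 + 2×10 + 4×1
Total coins = 2 + 2 + 4 = 8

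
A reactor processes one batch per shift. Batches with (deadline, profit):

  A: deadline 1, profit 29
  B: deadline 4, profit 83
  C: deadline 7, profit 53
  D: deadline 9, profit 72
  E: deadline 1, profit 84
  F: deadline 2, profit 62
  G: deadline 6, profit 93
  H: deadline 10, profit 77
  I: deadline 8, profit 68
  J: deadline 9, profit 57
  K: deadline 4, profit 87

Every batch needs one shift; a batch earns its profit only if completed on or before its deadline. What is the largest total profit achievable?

Take jobs in profit order; each goes to the latest open slot no later than its deadline.
Profit order: G=93 K=87 E=84 B=83 H=77 D=72 I=68 F=62 J=57 C=53 A=29
Assign: G→slot 6, K→slot 4, E→slot 1, B→slot 3, H→slot 10, D→slot 9, I→slot 8, F→slot 2, J→slot 7, C→slot 5, A skipped.
Slots: [1:E] [2:F] [3:B] [4:K] [5:C] [6:G] [7:J] [8:I] [9:D] [10:H]
Profit = 84 + 62 + 83 + 87 + 53 + 93 + 57 + 68 + 72 + 77 = 736

736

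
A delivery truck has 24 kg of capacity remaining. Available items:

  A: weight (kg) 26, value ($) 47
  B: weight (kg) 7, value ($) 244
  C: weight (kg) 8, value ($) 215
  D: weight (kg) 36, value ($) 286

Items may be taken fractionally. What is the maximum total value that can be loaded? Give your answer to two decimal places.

530.50

Greedy by value/weight ratio, highest first.
Ratios (sorted): B 34.86, C 26.88, D 7.94, A 1.81
take B (7 @ 244); take C (8 @ 215); take 9/36 of D → 71.50. Capacity used 24/24.
Total value = 530.50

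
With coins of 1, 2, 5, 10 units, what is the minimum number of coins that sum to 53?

Use the largest denomination that fits, subtract, and repeat.
53 = 5×10 + 1×2 + 1×1
Total coins = 5 + 1 + 1 = 7

7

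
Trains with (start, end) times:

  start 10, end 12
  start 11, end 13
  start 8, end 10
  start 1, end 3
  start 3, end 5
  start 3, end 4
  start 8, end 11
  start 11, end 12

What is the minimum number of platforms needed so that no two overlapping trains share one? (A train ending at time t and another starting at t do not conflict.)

The answer is the maximum number of intervals overlapping at any instant.
Events (time:±→running): 1:+→1 3:-→0 3:+→1 3:+→2 4:-→1 5:-→0 8:+→1 8:+→2 10:-→1 10:+→2 11:-→1 11:+→2 11:+→3 … peak 3.

3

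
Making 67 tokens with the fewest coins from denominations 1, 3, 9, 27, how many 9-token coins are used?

1

Greedy: take as many of the largest coin as possible, then repeat with the remainder.
67 − 2×27→13 − 1×9→4 − 1×3→1 − 1×1→0
Count of 9: 1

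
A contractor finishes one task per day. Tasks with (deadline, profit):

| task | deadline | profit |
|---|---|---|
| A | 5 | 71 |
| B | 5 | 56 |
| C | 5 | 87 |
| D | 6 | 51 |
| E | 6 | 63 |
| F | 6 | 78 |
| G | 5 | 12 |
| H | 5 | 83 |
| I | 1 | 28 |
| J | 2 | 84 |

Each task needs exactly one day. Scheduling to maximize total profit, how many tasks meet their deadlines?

6

Sort by profit descending; place each in the latest free slot ≤ its deadline.
By profit: C(d5,87), J(d2,84), H(d5,83), F(d6,78), A(d5,71), E(d6,63), B(d5,56), D(d6,51), I(d1,28), G(d5,12)
C→slot 5; J→slot 2; H→slot 4; F→slot 6; A→slot 3; E→slot 1; B skipped; D skipped; I skipped; G skipped.
6 of 10 scheduled.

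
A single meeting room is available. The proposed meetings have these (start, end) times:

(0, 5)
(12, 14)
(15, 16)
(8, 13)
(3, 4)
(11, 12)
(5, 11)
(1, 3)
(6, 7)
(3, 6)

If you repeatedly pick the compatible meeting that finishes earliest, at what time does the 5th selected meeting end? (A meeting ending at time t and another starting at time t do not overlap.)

14

Order by finish time; keep every interval that doesn't clash with the previous kept one.
By end time: (1,3), (3,4), (0,5), (3,6), (6,7), (5,11), (11,12), (8,13), (12,14), (15,16).
Pick (1,3); next start ≥ 3 → (3,4); next start ≥ 4 → (6,7); next start ≥ 7 → (11,12); next start ≥ 12 → (12,14); next start ≥ 14 → (15,16).
Selected: (1,3) (3,4) (6,7) (11,12) (12,14) (15,16)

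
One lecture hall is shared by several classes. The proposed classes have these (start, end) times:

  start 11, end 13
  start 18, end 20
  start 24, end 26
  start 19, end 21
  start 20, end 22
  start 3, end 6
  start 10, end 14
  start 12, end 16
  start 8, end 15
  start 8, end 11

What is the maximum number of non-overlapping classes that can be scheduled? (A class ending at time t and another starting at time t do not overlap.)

6

By end time: (3,6), (8,11), (11,13), (10,14), (8,15), (12,16), (18,20), (19,21), (20,22), (24,26).
Pick (3,6); next start ≥ 6 → (8,11); next start ≥ 11 → (11,13); next start ≥ 13 → (18,20); next start ≥ 20 → (20,22); next start ≥ 22 → (24,26).
Selected 6 classes.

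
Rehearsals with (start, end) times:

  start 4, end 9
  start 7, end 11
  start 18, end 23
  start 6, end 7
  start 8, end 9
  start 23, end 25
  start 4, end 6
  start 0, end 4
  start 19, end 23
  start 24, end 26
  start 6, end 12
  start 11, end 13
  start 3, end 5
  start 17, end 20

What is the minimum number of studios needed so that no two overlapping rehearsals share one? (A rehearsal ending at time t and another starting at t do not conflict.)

4

The answer is the maximum number of intervals overlapping at any instant.
starts: [0, 3, 4, 4, 6, 6, 7, 8, 11, 17, 18, 19, 23, 24]
ends:   [4, 5, 6, 7, 9, 9, 11, 12, 13, 20, 23, 23, 25, 26]
s0→1 s3→2 e4→1 s4→2 s4→3 e5→2 e6→1 s6→2 s6→3 e7→2 s7→3 s8→4  — peak 4.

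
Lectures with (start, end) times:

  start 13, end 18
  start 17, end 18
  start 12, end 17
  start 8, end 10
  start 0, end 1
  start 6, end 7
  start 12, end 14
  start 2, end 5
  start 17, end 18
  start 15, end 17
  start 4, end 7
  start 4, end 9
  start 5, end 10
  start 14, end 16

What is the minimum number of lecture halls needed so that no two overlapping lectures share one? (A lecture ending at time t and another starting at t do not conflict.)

4

starts: [0, 2, 4, 4, 5, 6, 8, 12, 12, 13, 14, 15, 17, 17]
ends:   [1, 5, 7, 7, 9, 10, 10, 14, 16, 17, 17, 18, 18, 18]
s0→1 e1→0 s2→1 s4→2 s4→3 e5→2 s5→3 s6→4  — peak 4.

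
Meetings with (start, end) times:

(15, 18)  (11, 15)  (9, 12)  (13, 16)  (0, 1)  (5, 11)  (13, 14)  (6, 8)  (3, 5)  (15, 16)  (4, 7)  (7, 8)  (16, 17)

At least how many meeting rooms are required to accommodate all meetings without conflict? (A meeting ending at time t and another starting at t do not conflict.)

3

Events (time:±→running): 0:+→1 1:-→0 3:+→1 4:+→2 5:-→1 5:+→2 6:+→3 … peak 3.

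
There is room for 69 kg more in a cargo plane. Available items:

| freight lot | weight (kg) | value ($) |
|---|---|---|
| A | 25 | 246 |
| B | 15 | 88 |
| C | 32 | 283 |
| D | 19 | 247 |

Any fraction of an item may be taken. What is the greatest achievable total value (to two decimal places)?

714.09

Ratios (sorted): D 13.00, A 9.84, C 8.84, B 5.87
take D (19 @ 247); take A (25 @ 246); take 25/32 of C → 221.09. Capacity used 69/69.
Total value = 714.09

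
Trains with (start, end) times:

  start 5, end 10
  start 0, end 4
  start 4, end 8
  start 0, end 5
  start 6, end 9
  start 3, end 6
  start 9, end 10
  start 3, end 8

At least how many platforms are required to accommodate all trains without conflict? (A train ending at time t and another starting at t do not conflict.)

Count concurrent intervals with a sweep; the peak is the room count.
Events (time:±→running): 0:+→1 0:+→2 3:+→3 3:+→4 … peak 4.

4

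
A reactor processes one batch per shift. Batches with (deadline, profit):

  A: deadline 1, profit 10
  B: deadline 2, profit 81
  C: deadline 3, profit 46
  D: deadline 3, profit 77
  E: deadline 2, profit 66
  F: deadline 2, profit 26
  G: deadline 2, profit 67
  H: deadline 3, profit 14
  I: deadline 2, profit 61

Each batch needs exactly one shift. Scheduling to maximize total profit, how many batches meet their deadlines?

Profit order: B=81 D=77 G=67 E=66 I=61 C=46 F=26 H=14 A=10
Assign: B→slot 2, D→slot 3, G→slot 1, E skipped, I skipped, C skipped, F skipped, H skipped, A skipped.
Slots: [1:G] [2:B] [3:D]
3 of 9 scheduled.

3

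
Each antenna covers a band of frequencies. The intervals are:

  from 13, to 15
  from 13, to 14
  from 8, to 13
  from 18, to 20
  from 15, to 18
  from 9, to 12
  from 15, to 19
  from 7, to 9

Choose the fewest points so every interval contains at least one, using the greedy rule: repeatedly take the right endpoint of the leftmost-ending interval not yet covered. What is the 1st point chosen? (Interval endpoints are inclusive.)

9

Sort by right endpoint; whenever an interval is uncovered, place a point at its right end.
Sorted: [7,9] [9,12] [8,13] [13,14] [13,15] [15,18] [15,19] [18,20]
{[7,9],[9,12],[8,13]} hit by 9; {[13,14],[13,15]} hit by 14; {[15,18],[15,19],[18,20]} hit by 18.
Points: 9, 14, 18 (3 total).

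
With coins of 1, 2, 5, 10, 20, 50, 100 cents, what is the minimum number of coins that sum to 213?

Greedy: take as many of the largest coin as possible, then repeat with the remainder.
213 = 2×100 + 1×10 + 1×2 + 1×1
Total coins = 2 + 1 + 1 + 1 = 5

5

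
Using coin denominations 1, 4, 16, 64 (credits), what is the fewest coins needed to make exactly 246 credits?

9

Greedy: take as many of the largest coin as possible, then repeat with the remainder.
246 = 3×64 + 3×16 + 1×4 + 2×1
Total coins = 3 + 3 + 1 + 2 = 9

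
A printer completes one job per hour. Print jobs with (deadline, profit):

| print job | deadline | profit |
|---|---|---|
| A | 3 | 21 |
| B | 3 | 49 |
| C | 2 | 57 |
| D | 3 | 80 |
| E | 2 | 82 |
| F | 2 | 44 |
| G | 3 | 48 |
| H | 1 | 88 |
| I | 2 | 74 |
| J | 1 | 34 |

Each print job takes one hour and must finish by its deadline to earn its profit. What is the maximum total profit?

Take jobs in profit order; each goes to the latest open slot no later than its deadline.
Profit order: H=88 E=82 D=80 I=74 C=57 B=49 G=48 F=44 J=34 A=21
Assign: H→slot 1, E→slot 2, D→slot 3, I skipped, C skipped, B skipped, G skipped, F skipped, J skipped, A skipped.
Slots: [1:H] [2:E] [3:D]
Profit = 88 + 82 + 80 = 250

250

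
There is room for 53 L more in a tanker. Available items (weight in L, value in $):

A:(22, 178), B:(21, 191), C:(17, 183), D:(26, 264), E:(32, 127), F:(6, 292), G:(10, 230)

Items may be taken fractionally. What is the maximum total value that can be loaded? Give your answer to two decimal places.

908.08

Ratios (sorted): F 48.67, G 23.00, C 10.76, D 10.15, B 9.10, A 8.09, E 3.97
take F (6 @ 292); take G (10 @ 230); take C (17 @ 183); take 20/26 of D → 203.08. Capacity used 53/53.
Total value = 908.08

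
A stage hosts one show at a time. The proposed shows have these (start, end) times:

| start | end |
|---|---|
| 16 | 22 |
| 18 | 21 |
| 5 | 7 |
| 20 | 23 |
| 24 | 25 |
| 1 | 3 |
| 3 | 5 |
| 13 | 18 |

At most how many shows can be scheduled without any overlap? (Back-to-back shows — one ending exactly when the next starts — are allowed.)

6

Sorted by end: (1,3)  (3,5)  (5,7)  (13,18)  (18,21)  (16,22)  (20,23)  (24,25)
take (1,3); take (3,5); take (5,7); take (13,18); take (18,21); take (24,25).
Selected 6 shows.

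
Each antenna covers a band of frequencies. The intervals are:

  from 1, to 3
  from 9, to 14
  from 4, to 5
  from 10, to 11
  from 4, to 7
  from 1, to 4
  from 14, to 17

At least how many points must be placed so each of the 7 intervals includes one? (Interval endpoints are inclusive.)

4

By right end: [1,3]  [1,4]  [4,5]  [4,7]  [10,11]  [9,14]  [14,17]
[1,3] uncovered → point at 3; [4,5] uncovered → point at 5; [10,11] uncovered → point at 11; [14,17] uncovered → point at 17.
Points: 3, 5, 11, 17 (4 total).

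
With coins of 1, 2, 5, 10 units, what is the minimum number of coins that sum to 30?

Greedy: take as many of the largest coin as possible, then repeat with the remainder.
30 = 3×10
Total coins = 3 = 3

3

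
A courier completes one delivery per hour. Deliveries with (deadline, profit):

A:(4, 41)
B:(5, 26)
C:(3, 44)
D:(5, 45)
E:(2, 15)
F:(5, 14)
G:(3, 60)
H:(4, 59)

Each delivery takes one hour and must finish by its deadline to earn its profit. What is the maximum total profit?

Take jobs in profit order; each goes to the latest open slot no later than its deadline.
Profit order: G=60 H=59 D=45 C=44 A=41 B=26 E=15 F=14
Assign: G→slot 3, H→slot 4, D→slot 5, C→slot 2, A→slot 1, B skipped, E skipped, F skipped.
Slots: [1:A] [2:C] [3:G] [4:H] [5:D]
Profit = 41 + 44 + 60 + 59 + 45 = 249

249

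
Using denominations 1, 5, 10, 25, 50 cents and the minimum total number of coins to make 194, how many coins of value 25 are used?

Use the largest denomination that fits, subtract, and repeat.
194 = 3×50 + 1×25 + 1×10 + 1×5 + 4×1
Count of 25: 1

1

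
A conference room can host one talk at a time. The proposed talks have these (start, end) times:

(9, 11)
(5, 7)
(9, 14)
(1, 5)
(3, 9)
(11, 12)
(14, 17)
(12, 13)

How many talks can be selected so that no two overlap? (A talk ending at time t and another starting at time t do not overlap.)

By end time: (1,5), (5,7), (3,9), (9,11), (11,12), (12,13), (9,14), (14,17).
Pick (1,5); next start ≥ 5 → (5,7); next start ≥ 7 → (9,11); next start ≥ 11 → (11,12); next start ≥ 12 → (12,13); next start ≥ 13 → (14,17).
Selected 6 talks.

6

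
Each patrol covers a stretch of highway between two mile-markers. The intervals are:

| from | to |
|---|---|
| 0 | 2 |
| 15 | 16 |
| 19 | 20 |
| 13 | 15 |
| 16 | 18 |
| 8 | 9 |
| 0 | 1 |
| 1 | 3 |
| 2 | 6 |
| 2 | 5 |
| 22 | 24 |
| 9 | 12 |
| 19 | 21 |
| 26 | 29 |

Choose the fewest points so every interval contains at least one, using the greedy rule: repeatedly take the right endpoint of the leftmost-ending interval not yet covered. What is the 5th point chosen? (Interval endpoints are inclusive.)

Sort by right endpoint; whenever an interval is uncovered, place a point at its right end.
Sorted: [0,1] [0,2] [1,3] [2,5] [2,6] [8,9] [9,12] [13,15] [15,16] [16,18] [19,20] [19,21] [22,24] [26,29]
{[0,1],[0,2],[1,3]} hit by 1; {[2,5],[2,6]} hit by 5; {[8,9],[9,12]} hit by 9; {[13,15],[15,16]} hit by 15; {[16,18]} hit by 18; {[19,20],[19,21]} hit by 20; {[22,24]} hit by 24; {[26,29]} hit by 29.
Points: 1, 5, 9, 15, 18, 20, 24, 29 (8 total).

18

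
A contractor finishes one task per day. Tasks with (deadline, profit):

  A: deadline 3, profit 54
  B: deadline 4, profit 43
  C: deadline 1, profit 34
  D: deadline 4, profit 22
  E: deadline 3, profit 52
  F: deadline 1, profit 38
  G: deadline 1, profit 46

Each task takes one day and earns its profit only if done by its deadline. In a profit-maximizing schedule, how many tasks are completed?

Profit order: A=54 E=52 G=46 B=43 F=38 C=34 D=22
Assign: A→slot 3, E→slot 2, G→slot 1, B→slot 4, F skipped, C skipped, D skipped.
Slots: [1:G] [2:E] [3:A] [4:B]
4 of 7 scheduled.

4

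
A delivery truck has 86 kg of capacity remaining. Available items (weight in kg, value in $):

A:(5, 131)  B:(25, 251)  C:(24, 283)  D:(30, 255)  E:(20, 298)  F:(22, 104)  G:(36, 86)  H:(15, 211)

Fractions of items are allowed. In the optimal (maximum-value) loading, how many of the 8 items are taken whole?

Ratios (sorted): A 26.20, E 14.90, H 14.07, C 11.79, B 10.04, D 8.50, F 4.73, G 2.39
take A (5 @ 131); take E (20 @ 298); take H (15 @ 211); take C (24 @ 283); take 22/25 of B → 220.88. Capacity used 86/86.
4 item(s) taken whole; one partial (take 22/25 of B).

4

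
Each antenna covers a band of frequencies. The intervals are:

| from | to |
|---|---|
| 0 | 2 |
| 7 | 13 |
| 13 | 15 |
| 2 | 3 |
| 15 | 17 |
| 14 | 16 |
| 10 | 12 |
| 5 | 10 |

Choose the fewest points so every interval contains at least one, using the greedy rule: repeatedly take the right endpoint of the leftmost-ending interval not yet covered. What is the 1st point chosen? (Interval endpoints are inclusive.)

2

By right end: [0,2]  [2,3]  [5,10]  [10,12]  [7,13]  [13,15]  [14,16]  [15,17]
[0,2] uncovered → point at 2; [5,10] uncovered → point at 10; [13,15] uncovered → point at 15.
Points: 2, 10, 15 (3 total).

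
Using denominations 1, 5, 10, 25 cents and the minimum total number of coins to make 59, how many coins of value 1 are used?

59 − 2×25→9 − 1×5→4 − 4×1→0
Count of 1: 4

4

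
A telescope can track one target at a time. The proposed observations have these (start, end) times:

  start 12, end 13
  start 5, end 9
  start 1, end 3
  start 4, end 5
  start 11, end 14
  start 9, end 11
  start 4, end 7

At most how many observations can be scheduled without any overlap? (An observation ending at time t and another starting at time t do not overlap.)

Sorted by end: (1,3)  (4,5)  (4,7)  (5,9)  (9,11)  (12,13)  (11,14)
take (1,3); take (4,5); take (5,9); take (9,11); take (12,13).
Selected 5 observations.

5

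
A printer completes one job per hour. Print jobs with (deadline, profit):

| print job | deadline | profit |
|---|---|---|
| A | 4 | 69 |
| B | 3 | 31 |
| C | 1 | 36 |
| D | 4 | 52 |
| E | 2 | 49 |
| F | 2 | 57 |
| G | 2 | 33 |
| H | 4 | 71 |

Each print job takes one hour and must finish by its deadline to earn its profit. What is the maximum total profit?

By profit: H(d4,71), A(d4,69), F(d2,57), D(d4,52), E(d2,49), C(d1,36), G(d2,33), B(d3,31)
H→slot 4; A→slot 3; F→slot 2; D→slot 1; E skipped; C skipped; G skipped; B skipped.
Profit = 52 + 57 + 69 + 71 = 249

249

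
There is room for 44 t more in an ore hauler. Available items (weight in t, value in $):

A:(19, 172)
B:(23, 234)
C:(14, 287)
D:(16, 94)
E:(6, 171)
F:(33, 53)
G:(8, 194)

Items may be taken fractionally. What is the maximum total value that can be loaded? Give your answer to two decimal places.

Greedy by value/weight ratio, highest first.
Ratios (sorted): E 28.50, G 24.25, C 20.50, B 10.17, A 9.05, D 5.88, F 1.61
take E (6 @ 171); take G (8 @ 194); take C (14 @ 287); take 16/23 of B → 162.78. Capacity used 44/44.
Total value = 814.78

814.78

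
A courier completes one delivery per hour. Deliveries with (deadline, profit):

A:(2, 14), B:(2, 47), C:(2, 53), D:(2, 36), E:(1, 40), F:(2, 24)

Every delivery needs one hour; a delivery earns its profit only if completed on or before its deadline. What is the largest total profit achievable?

100

Profit order: C=53 B=47 E=40 D=36 F=24 A=14
Assign: C→slot 2, B→slot 1, E skipped, D skipped, F skipped, A skipped.
Slots: [1:B] [2:C]
Profit = 47 + 53 = 100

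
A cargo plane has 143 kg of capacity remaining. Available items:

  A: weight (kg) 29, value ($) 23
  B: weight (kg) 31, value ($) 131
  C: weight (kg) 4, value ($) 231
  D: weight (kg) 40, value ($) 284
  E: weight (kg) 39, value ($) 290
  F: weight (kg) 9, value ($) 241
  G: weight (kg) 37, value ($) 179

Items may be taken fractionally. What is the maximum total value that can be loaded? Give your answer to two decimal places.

1284.16

Order: C (231/4=57.75) > F (241/9=26.78) > E (290/39=7.44) > D (284/40=7.10) > G (179/37=4.84) > B (131/31=4.23) > A (23/29=0.79)
Fill: take C (4 @ 231) → take F (9 @ 241) → take E (39 @ 290) → take D (40 @ 284) → take G (37 @ 179) → take 14/31 of B → 59.16; 143/143 used.
Total value = 1284.16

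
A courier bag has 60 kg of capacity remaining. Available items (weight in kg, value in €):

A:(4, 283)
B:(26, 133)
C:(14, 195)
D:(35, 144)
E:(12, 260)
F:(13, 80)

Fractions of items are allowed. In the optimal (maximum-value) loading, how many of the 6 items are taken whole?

4

Sort by value per unit weight and fill in that order.
Order: A (283/4=70.75) > E (260/12=21.67) > C (195/14=13.93) > F (80/13=6.15) > B (133/26=5.12) > D (144/35=4.11)
Fill: take A (4 @ 283) → take E (12 @ 260) → take C (14 @ 195) → take F (13 @ 80) → take 17/26 of B → 86.96; 60/60 used.
4 item(s) taken whole; one partial (take 17/26 of B).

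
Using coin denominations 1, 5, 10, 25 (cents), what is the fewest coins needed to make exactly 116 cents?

7

Greedy: take as many of the largest coin as possible, then repeat with the remainder.
116 = 4×25 + 1×10 + 1×5 + 1×1
Total coins = 4 + 1 + 1 + 1 = 7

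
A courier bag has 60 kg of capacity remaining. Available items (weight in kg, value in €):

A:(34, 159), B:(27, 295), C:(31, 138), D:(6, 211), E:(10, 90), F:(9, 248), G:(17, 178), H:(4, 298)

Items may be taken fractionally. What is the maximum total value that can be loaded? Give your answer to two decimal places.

1198.59

Greedy by value/weight ratio, highest first.
Order: H (298/4=74.50) > D (211/6=35.17) > F (248/9=27.56) > B (295/27=10.93) > G (178/17=10.47) > E (90/10=9.00) > A (159/34=4.68) > C (138/31=4.45)
Fill: take H (4 @ 298) → take D (6 @ 211) → take F (9 @ 248) → take B (27 @ 295) → take 14/17 of G → 146.59; 60/60 used.
Total value = 1198.59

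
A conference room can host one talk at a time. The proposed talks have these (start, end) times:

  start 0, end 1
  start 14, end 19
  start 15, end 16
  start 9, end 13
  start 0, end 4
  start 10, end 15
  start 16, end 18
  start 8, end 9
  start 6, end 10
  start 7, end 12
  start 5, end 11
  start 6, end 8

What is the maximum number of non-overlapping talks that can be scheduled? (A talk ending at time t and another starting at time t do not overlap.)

6

Sorted by end: (0,1)  (0,4)  (6,8)  (8,9)  (6,10)  (5,11)  (7,12)  (9,13)  (10,15)  (15,16)  (16,18)  (14,19)
take (0,1); take (6,8); take (8,9); skip (6,10); take (9,13); take (15,16); take (16,18).
Selected 6 talks.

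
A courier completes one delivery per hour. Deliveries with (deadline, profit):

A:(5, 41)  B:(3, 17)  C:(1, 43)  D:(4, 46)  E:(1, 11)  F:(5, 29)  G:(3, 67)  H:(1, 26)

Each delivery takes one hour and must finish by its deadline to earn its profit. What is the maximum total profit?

By profit: G(d3,67), D(d4,46), C(d1,43), A(d5,41), F(d5,29), H(d1,26), B(d3,17), E(d1,11)
G→slot 3; D→slot 4; C→slot 1; A→slot 5; F→slot 2; H skipped; B skipped; E skipped.
Profit = 43 + 29 + 67 + 46 + 41 = 226

226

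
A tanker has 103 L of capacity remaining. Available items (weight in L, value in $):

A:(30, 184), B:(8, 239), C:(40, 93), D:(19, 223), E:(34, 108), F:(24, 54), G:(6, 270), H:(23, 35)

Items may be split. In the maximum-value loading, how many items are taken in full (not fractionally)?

5

Greedy by value/weight ratio, highest first.
Order: G (270/6=45.00) > B (239/8=29.88) > D (223/19=11.74) > A (184/30=6.13) > E (108/34=3.18) > C (93/40=2.33) > F (54/24=2.25) > H (35/23=1.52)
Fill: take G (6 @ 270) → take B (8 @ 239) → take D (19 @ 223) → take A (30 @ 184) → take E (34 @ 108) → take 6/40 of C → 13.95; 103/103 used.
5 item(s) taken whole; one partial (take 6/40 of C).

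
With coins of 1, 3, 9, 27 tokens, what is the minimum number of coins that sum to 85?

5

Use the largest denomination that fits, subtract, and repeat.
85 − 3×27→4 − 1×3→1 − 1×1→0
Total coins = 3 + 1 + 1 = 5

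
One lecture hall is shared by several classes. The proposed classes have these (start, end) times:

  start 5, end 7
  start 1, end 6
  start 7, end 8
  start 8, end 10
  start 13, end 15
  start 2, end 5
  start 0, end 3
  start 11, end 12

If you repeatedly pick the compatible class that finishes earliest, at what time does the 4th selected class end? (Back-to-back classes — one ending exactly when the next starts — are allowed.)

10

Greedy by earliest finish: after sorting by end time, pick each interval compatible with the last pick.
Sorted by end: (0,3)  (2,5)  (1,6)  (5,7)  (7,8)  (8,10)  (11,12)  (13,15)
take (0,3); skip (2,5); take (5,7); take (7,8); take (8,10); take (11,12); take (13,15).
Selected: (0,3) (5,7) (7,8) (8,10) (11,12) (13,15)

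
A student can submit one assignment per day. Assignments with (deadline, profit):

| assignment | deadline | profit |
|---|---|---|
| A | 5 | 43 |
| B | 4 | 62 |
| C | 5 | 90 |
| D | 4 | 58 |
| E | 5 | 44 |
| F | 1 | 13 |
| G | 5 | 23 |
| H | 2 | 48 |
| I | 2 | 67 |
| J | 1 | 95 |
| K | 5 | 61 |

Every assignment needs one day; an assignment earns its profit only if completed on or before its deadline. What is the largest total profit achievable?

375

Take jobs in profit order; each goes to the latest open slot no later than its deadline.
By profit: J(d1,95), C(d5,90), I(d2,67), B(d4,62), K(d5,61), D(d4,58), H(d2,48), E(d5,44), A(d5,43), G(d5,23), F(d1,13)
J→slot 1; C→slot 5; I→slot 2; B→slot 4; K→slot 3; D skipped; H skipped; E skipped; A skipped; G skipped; F skipped.
Profit = 95 + 67 + 61 + 62 + 90 = 375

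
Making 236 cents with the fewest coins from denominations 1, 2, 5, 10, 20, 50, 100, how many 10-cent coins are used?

1

Greedy: take as many of the largest coin as possible, then repeat with the remainder.
236 = 2×100 + 1×20 + 1×10 + 1×5 + 1×1
Count of 10: 1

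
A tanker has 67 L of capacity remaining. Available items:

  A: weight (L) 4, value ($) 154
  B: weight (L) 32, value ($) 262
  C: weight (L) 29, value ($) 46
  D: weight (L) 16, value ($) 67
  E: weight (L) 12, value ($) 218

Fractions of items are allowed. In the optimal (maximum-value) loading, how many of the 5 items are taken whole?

4

Order: A (154/4=38.50) > E (218/12=18.17) > B (262/32=8.19) > D (67/16=4.19) > C (46/29=1.59)
Fill: take A (4 @ 154) → take E (12 @ 218) → take B (32 @ 262) → take D (16 @ 67) → take 3/29 of C → 4.76; 67/67 used.
4 item(s) taken whole; one partial (take 3/29 of C).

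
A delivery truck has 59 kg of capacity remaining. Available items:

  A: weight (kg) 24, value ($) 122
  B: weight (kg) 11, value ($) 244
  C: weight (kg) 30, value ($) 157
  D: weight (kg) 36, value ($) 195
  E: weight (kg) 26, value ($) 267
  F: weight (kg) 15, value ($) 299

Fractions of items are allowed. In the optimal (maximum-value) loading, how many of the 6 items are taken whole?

Ratios (sorted): B 22.18, F 19.93, E 10.27, D 5.42, C 5.23, A 5.08
take B (11 @ 244); take F (15 @ 299); take E (26 @ 267); take 7/36 of D → 37.92. Capacity used 59/59.
3 item(s) taken whole; one partial (take 7/36 of D).

3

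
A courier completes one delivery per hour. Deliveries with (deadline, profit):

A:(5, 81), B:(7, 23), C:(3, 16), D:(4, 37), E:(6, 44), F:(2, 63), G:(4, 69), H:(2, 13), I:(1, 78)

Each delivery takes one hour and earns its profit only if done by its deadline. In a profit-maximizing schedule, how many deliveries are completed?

By profit: A(d5,81), I(d1,78), G(d4,69), F(d2,63), E(d6,44), D(d4,37), B(d7,23), C(d3,16), H(d2,13)
A→slot 5; I→slot 1; G→slot 4; F→slot 2; E→slot 6; D→slot 3; B→slot 7; C skipped; H skipped.
7 of 9 scheduled.

7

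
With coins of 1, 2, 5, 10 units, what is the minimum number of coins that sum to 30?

30 − 3×10→0
Total coins = 3 = 3

3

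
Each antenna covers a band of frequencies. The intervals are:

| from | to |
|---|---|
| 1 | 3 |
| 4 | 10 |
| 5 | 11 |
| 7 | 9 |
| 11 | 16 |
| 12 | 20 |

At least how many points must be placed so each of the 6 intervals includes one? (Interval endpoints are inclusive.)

3

Sort by right endpoint; whenever an interval is uncovered, place a point at its right end.
By right end: [1,3]  [7,9]  [4,10]  [5,11]  [11,16]  [12,20]
[1,3] uncovered → point at 3; [7,9] uncovered → point at 9; [11,16] uncovered → point at 16.
Points: 3, 9, 16 (3 total).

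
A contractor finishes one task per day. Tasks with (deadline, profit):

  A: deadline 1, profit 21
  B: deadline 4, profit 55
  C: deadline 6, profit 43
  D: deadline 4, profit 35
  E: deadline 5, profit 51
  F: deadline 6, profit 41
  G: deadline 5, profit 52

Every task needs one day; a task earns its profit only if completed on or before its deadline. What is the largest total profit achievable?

Sort by profit descending; place each in the latest free slot ≤ its deadline.
Profit order: B=55 G=52 E=51 C=43 F=41 D=35 A=21
Assign: B→slot 4, G→slot 5, E→slot 3, C→slot 6, F→slot 2, D→slot 1, A skipped.
Slots: [1:D] [2:F] [3:E] [4:B] [5:G] [6:C]
Profit = 35 + 41 + 51 + 55 + 52 + 43 = 277

277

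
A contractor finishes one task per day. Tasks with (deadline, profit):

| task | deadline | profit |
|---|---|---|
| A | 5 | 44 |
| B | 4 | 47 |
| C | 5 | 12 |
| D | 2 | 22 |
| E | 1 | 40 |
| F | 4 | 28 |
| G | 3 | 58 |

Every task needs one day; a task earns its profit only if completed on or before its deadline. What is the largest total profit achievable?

Take jobs in profit order; each goes to the latest open slot no later than its deadline.
Profit order: G=58 B=47 A=44 E=40 F=28 D=22 C=12
Assign: G→slot 3, B→slot 4, A→slot 5, E→slot 1, F→slot 2, D skipped, C skipped.
Slots: [1:E] [2:F] [3:G] [4:B] [5:A]
Profit = 40 + 28 + 58 + 47 + 44 = 217

217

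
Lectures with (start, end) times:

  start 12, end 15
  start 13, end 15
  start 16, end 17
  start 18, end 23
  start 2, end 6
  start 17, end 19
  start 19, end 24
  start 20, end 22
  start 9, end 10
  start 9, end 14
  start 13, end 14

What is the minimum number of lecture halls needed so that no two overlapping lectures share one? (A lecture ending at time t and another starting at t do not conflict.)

4

Count concurrent intervals with a sweep; the peak is the room count.
starts: [2, 9, 9, 12, 13, 13, 16, 17, 18, 19, 20]
ends:   [6, 10, 14, 14, 15, 15, 17, 19, 22, 23, 24]
s2→1 e6→0 s9→1 s9→2 e10→1 s12→2 s13→3 s13→4  — peak 4.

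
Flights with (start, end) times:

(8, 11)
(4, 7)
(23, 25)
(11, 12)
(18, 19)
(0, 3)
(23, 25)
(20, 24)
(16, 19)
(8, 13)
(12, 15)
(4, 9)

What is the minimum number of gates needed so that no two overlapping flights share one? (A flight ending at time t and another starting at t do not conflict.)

3

Events (time:±→running): 0:+→1 3:-→0 4:+→1 4:+→2 7:-→1 8:+→2 8:+→3 … peak 3.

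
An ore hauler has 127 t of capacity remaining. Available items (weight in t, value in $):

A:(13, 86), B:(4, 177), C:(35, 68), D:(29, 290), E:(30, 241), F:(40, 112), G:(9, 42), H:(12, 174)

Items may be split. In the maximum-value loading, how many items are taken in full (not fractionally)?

Greedy by value/weight ratio, highest first.
Order: B (177/4=44.25) > H (174/12=14.50) > D (290/29=10.00) > E (241/30=8.03) > A (86/13=6.62) > G (42/9=4.67) > F (112/40=2.80) > C (68/35=1.94)
Fill: take B (4 @ 177) → take H (12 @ 174) → take D (29 @ 290) → take E (30 @ 241) → take A (13 @ 86) → take G (9 @ 42) → take 30/40 of F → 84.00; 127/127 used.
6 item(s) taken whole; one partial (take 30/40 of F).

6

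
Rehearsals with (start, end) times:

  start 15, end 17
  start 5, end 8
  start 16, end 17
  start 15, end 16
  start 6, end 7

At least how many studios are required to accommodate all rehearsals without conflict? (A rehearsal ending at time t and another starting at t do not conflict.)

Count concurrent intervals with a sweep; the peak is the room count.
starts: [5, 6, 15, 15, 16]
ends:   [7, 8, 16, 17, 17]
s5→1 s6→2  — peak 2.

2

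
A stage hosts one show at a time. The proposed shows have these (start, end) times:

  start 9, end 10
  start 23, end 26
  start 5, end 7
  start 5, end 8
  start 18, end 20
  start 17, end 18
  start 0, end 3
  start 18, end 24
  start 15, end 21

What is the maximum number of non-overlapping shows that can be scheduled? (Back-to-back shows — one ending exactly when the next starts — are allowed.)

By end time: (0,3), (5,7), (5,8), (9,10), (17,18), (18,20), (15,21), (18,24), (23,26).
Pick (0,3); next start ≥ 3 → (5,7); next start ≥ 7 → (9,10); next start ≥ 10 → (17,18); next start ≥ 18 → (18,20); next start ≥ 20 → (23,26).
Selected 6 shows.

6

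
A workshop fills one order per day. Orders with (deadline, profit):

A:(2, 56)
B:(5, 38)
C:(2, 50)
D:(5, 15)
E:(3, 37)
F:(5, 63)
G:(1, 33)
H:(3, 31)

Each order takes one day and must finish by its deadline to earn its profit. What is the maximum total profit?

Sort by profit descending; place each in the latest free slot ≤ its deadline.
Profit order: F=63 A=56 C=50 B=38 E=37 G=33 H=31 D=15
Assign: F→slot 5, A→slot 2, C→slot 1, B→slot 4, E→slot 3, G skipped, H skipped, D skipped.
Slots: [1:C] [2:A] [3:E] [4:B] [5:F]
Profit = 50 + 56 + 37 + 38 + 63 = 244

244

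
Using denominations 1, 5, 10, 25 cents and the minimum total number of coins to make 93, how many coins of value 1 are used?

3

Use the largest denomination that fits, subtract, and repeat.
93 = 3×25 + 1×10 + 1×5 + 3×1
Count of 1: 3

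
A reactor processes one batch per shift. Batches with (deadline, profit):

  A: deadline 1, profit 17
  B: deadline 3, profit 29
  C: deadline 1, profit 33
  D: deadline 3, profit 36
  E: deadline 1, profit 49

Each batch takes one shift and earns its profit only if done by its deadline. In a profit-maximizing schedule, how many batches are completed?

3

Profit order: E=49 D=36 C=33 B=29 A=17
Assign: E→slot 1, D→slot 3, C skipped, B→slot 2, A skipped.
Slots: [1:E] [2:B] [3:D]
3 of 5 scheduled.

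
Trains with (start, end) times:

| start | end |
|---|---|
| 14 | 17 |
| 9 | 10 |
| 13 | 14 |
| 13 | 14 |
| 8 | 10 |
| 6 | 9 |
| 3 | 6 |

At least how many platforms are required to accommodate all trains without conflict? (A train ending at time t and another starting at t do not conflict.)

2

Count concurrent intervals with a sweep; the peak is the room count.
starts: [3, 6, 8, 9, 13, 13, 14]
ends:   [6, 9, 10, 10, 14, 14, 17]
s3→1 e6→0 s6→1 s8→2  — peak 2.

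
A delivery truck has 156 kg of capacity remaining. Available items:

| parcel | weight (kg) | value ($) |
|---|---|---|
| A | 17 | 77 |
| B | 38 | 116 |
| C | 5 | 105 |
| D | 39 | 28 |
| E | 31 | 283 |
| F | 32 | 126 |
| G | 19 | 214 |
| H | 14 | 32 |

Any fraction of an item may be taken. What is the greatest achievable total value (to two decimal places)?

Ratios (sorted): C 21.00, G 11.26, E 9.13, A 4.53, F 3.94, B 3.05, H 2.29, D 0.72
take C (5 @ 105); take G (19 @ 214); take E (31 @ 283); take A (17 @ 77); take F (32 @ 126); take B (38 @ 116); take H (14 @ 32). Capacity used 156/156.
Total value = 953.00

953.00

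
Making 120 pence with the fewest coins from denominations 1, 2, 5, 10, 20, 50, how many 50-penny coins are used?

Use the largest denomination that fits, subtract, and repeat.
120 − 2×50→20 − 1×20→0
Count of 50: 2

2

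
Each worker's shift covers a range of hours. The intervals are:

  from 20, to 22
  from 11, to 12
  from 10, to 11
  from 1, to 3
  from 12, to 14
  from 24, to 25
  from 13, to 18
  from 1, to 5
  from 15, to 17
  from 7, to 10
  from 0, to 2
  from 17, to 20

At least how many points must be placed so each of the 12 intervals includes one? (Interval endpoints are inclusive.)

Sorted: [0,2] [1,3] [1,5] [7,10] [10,11] [11,12] [12,14] [15,17] [13,18] [17,20] [20,22] [24,25]
{[0,2],[1,3],[1,5]} hit by 2; {[7,10],[10,11]} hit by 10; {[11,12],[12,14]} hit by 12; {[15,17],[13,18],[17,20]} hit by 17; {[20,22]} hit by 22; {[24,25]} hit by 25.
Points: 2, 10, 12, 17, 22, 25 (6 total).

6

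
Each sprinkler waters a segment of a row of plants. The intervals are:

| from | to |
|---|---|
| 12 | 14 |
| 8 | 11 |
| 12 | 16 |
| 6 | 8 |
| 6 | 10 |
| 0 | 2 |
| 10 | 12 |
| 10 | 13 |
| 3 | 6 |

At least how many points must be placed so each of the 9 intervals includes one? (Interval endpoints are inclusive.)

Sorted: [0,2] [3,6] [6,8] [6,10] [8,11] [10,12] [10,13] [12,14] [12,16]
{[0,2]} hit by 2; {[3,6],[6,8],[6,10]} hit by 6; {[8,11],[10,12],[10,13]} hit by 11; {[12,14],[12,16]} hit by 14.
Points: 2, 6, 11, 14 (4 total).

4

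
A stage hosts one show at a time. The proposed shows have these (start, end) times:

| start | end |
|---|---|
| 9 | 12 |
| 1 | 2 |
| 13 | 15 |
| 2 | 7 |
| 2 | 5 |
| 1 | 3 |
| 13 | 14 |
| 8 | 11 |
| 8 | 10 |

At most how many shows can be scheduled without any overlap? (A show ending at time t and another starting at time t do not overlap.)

4

Order by finish time; keep every interval that doesn't clash with the previous kept one.
Sorted by end: (1,2)  (1,3)  (2,5)  (2,7)  (8,10)  (8,11)  (9,12)  (13,14)  (13,15)
take (1,2); skip (1,3); take (2,5); take (8,10); take (13,14); skip (13,15).
Selected 4 shows.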